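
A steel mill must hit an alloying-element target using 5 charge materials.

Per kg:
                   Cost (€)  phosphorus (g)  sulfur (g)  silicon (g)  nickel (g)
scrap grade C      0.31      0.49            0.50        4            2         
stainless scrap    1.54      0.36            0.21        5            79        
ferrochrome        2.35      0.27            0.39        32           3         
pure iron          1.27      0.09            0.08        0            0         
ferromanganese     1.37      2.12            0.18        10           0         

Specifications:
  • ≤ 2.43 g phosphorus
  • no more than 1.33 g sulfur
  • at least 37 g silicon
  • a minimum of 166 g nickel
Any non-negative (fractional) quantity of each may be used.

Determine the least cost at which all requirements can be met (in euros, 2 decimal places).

This is a linear program. Let x1 = kg of scrap grade C, x2 = kg of stainless scrap, x3 = kg of ferrochrome, x4 = kg of pure iron, x5 = kg of ferromanganese.
Minimise 0.31x1 + 1.54x2 + 2.35x3 + 1.27x4 + 1.37x5 subject to:
  0.49x1 + 0.36x2 + 0.27x3 + 0.09x4 + 2.12x5 ≤ 2.43   (phosphorus)
  0.5x1 + 0.21x2 + 0.39x3 + 0.08x4 + 0.18x5 ≤ 1.33   (sulfur)
  4x1 + 5x2 + 32x3 + 10x5 ≥ 37   (silicon)
  2x1 + 79x2 + 3x3 ≥ 166   (nickel)
  x1, x2, x3, x4, x5 ≥ 0.
The optimal basis is {scrap grade C, stainless scrap, ferrochrome}; pure iron, ferromanganese drop out. The sulfur, silicon, nickel requirements are met with equality.
That vertex is x1 = 1.273, x2 = 2.043, x3 = 0.6778.
Total cost: 0.31·1.273 + 1.54·2.043 + 2.35·0.6778 = 5.1337.

€5.13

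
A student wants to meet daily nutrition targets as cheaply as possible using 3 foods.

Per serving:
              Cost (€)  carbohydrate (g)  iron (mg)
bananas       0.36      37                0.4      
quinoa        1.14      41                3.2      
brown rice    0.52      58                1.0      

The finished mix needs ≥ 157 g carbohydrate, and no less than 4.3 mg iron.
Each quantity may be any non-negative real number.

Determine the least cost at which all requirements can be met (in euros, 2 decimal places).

€1.90

Let x1 = servings of bananas, x2 = servings of quinoa, x3 = servings of brown rice.
min 0.36x1 + 1.14x2 + 0.52x3 with:
  37x1 + 41x2 + 58x3 ≥ 157   (carbohydrate)
  0.4x1 + 3.2x2 + 1x3 ≥ 4.3   (iron)
  x1, x2, x3 ≥ 0.
The cheapest feasible vertex uses only quinoa, brown rice; bananas is not used. The carbohydrate and iron requirements are met with equality.
Optimal quantities: quinoa = 0.639 servings, brown rice = 2.255 servings.
Total cost: 1.14·0.639 + 0.52·2.255 = 1.9011.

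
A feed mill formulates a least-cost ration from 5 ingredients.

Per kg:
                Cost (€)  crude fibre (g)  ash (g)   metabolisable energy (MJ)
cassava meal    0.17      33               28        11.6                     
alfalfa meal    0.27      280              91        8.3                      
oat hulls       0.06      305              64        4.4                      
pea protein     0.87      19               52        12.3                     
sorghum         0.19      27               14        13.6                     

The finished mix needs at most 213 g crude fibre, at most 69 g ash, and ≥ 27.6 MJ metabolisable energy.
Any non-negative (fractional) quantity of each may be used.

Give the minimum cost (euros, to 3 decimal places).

This is a linear program. Let x1 = kg of cassava meal, x2 = kg of alfalfa meal, x3 = kg of oat hulls, x4 = kg of pea protein, x5 = kg of sorghum.
Minimise 0.17x1 + 0.27x2 + 0.06x3 + 0.87x4 + 0.19x5 subject to:
  33x1 + 280x2 + 305x3 + 19x4 + 27x5 ≤ 213   (crude fibre)
  28x1 + 91x2 + 64x3 + 52x4 + 14x5 ≤ 69   (ash)
  11.6x1 + 8.3x2 + 4.4x3 + 12.3x4 + 13.6x5 ≥ 27.6   (metabolisable energy)
  x1, x2, x3, x4, x5 ≥ 0.
The minimum-cost mix takes nothing from cassava meal, alfalfa meal, pea protein — only oat hulls, sorghum. The crude fibre and metabolisable energy requirements are met with equality.
Solving gives x3 = 0.534, x5 = 1.857.
Hence cost = 0.06·0.534 + 0.19·1.857 = €0.38487.

€0.385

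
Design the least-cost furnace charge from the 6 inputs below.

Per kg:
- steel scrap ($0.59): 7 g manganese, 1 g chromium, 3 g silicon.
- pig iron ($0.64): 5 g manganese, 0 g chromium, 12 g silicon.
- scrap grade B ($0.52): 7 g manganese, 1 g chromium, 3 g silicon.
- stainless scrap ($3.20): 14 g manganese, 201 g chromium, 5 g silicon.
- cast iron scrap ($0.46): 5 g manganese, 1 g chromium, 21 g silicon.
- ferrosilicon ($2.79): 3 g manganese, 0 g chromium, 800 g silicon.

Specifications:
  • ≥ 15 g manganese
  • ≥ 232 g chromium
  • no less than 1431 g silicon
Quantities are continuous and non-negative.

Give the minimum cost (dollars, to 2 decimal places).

$8.66

This is a linear program. Let x1 = kg of steel scrap, x2 = kg of pig iron, x3 = kg of scrap grade B, x4 = kg of stainless scrap, x5 = kg of cast iron scrap, x6 = kg of ferrosilicon.
min 0.59x1 + 0.64x2 + 0.52x3 + 3.2x4 + 0.46x5 + 2.79x6 subject to:
  7x1 + 5x2 + 7x3 + 14x4 + 5x5 + 3x6 ≥ 15   (manganese)
  1x1 + 1x3 + 201x4 + 1x5 ≥ 232   (chromium)
  3x1 + 12x2 + 3x3 + 5x4 + 21x5 + 800x6 ≥ 1431   (silicon)
  x1, x2, x3, x4, x5, x6 ≥ 0.
The optimal basis is {stainless scrap, ferrosilicon}; steel scrap, pig iron, scrap grade B, cast iron scrap drop out. The chromium and silicon requirements are met with equality.
That vertex is x4 = 1.154, x6 = 1.782.
Hence cost = 3.2·1.154 + 2.79·1.782 = $8.6646.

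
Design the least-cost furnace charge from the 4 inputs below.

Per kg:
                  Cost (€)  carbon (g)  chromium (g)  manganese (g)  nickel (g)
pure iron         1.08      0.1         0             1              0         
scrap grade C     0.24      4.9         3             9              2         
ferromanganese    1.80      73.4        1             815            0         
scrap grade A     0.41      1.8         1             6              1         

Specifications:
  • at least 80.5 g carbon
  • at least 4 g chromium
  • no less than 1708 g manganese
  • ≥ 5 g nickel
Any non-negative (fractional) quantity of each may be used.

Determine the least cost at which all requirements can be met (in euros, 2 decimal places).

€4.32

Set it up as a linear program. Let x1 = kg of pure iron, x2 = kg of scrap grade C, x3 = kg of ferromanganese, x4 = kg of scrap grade A.
Minimize 1.08x1 + 0.24x2 + 1.8x3 + 0.41x4 subject to:
  0.1x1 + 4.9x2 + 73.4x3 + 1.8x4 ≥ 80.5   (carbon)
  3x2 + 1x3 + 1x4 ≥ 4   (chromium)
  1x1 + 9x2 + 815x3 + 6x4 ≥ 1708   (manganese)
  2x2 + 1x4 ≥ 5   (nickel)
  x1, x2, x3, x4 ≥ 0.
The cheapest feasible vertex uses only scrap grade C, ferromanganese; pure iron, scrap grade A are not used. The manganese and nickel requirements are met with equality.
Optimal quantities: scrap grade C = 2.5 kg, ferromanganese = 2.068 kg.
Total cost: 0.24·2.5 + 1.8·2.068 = 4.3224.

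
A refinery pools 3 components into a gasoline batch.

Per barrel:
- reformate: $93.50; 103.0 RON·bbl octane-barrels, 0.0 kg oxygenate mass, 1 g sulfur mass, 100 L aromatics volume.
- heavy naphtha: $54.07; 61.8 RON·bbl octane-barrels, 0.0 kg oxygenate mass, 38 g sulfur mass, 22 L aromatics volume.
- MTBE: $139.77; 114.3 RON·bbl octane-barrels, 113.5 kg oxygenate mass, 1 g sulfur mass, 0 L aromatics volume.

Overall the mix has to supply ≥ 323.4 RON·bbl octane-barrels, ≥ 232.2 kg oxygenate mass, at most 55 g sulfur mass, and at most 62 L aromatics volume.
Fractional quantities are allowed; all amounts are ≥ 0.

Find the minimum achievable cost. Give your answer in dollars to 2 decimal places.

This is a linear program. Let x1 = barrels of reformate, x2 = barrels of heavy naphtha, x3 = barrels of MTBE.
Minimise 93.5x1 + 54.07x2 + 139.77x3 with:
  103x1 + 61.8x2 + 114.3x3 ≥ 323.4   (octane-barrels)
  113.5x3 ≥ 232.2   (oxygenate mass)
  1x1 + 38x2 + 1x3 ≤ 55   (sulfur mass)
  100x1 + 22x2 ≤ 62   (aromatics volume)
  x1, x2, x3 ≥ 0.
All 3 inputs are positive at the optimum. Binding constraints: octane-barrels, oxygenate mass, sulfur mass.
So reformate = 0.033965 barrels, heavy naphtha = 1.3926 barrels, MTBE = 2.0458 barrels.
Objective = 93.5·0.033965 + 54.07·1.3926 + 139.77·2.0458 = 364.4151.

$364.42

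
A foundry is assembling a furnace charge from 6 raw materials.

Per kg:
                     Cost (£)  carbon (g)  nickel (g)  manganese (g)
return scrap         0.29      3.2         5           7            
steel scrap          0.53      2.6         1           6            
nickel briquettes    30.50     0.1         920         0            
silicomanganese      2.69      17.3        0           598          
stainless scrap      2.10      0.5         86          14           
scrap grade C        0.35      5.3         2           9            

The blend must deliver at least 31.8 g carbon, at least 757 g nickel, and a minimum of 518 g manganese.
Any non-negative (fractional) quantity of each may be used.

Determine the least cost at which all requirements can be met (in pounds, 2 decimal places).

£21.01

Let x1 = kg of return scrap, x2 = kg of steel scrap, x3 = kg of nickel briquettes, x4 = kg of silicomanganese, x5 = kg of stainless scrap, x6 = kg of scrap grade C.
Minimise 0.29x1 + 0.53x2 + 30.5x3 + 2.69x4 + 2.1x5 + 0.35x6 subject to:
  3.2x1 + 2.6x2 + 0.1x3 + 17.3x4 + 0.5x5 + 5.3x6 ≥ 31.8   (carbon)
  5x1 + 1x2 + 920x3 + 86x5 + 2x6 ≥ 757   (nickel)
  7x1 + 6x2 + 598x4 + 14x5 + 9x6 ≥ 518   (manganese)
  x1, x2, x3, x4, x5, x6 ≥ 0.
The minimum-cost mix takes nothing from steel scrap, nickel briquettes, scrap grade C — only return scrap, silicomanganese, stainless scrap. The carbon, nickel, manganese requirements are met with equality.
Optimal quantities: return scrap = 5.34 kg, silicomanganese = 0.6049 kg, stainless scrap = 8.492 kg.
Hence cost = 0.29·5.34 + 2.69·0.6049 + 2.1·8.492 = £21.0090.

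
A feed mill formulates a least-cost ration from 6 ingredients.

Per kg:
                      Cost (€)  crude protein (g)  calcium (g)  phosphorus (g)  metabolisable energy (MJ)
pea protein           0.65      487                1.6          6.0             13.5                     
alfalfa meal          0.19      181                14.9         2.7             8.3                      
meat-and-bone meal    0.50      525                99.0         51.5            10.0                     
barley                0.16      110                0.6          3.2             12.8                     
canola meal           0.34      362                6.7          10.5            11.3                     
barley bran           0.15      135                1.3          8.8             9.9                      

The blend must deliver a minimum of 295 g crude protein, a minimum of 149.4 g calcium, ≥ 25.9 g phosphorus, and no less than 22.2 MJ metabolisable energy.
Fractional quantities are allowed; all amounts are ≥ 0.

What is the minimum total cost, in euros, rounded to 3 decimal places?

Let x1 = kg of pea protein, x2 = kg of alfalfa meal, x3 = kg of meat-and-bone meal, x4 = kg of barley, x5 = kg of canola meal, x6 = kg of barley bran.
Minimize 0.65x1 + 0.19x2 + 0.5x3 + 0.16x4 + 0.34x5 + 0.15x6 with:
  487x1 + 181x2 + 525x3 + 110x4 + 362x5 + 135x6 ≥ 295   (crude protein)
  1.6x1 + 14.9x2 + 99x3 + 0.6x4 + 6.7x5 + 1.3x6 ≥ 149.4   (calcium)
  6x1 + 2.7x2 + 51.5x3 + 3.2x4 + 10.5x5 + 8.8x6 ≥ 25.9   (phosphorus)
  13.5x1 + 8.3x2 + 10x3 + 12.8x4 + 11.3x5 + 9.9x6 ≥ 22.2   (metabolisable energy)
  x1, x2, x3, x4, x5, x6 ≥ 0.
The cheapest feasible vertex uses only meat-and-bone meal, barley; pea protein, alfalfa meal, canola meal, barley bran are not used. There the calcium and metabolisable energy constraints are tight.
So meat-and-bone meal = 1.506 kg, barley = 0.558 kg.
Total cost: 0.5·1.506 + 0.16·0.558 = 0.84228.

€0.842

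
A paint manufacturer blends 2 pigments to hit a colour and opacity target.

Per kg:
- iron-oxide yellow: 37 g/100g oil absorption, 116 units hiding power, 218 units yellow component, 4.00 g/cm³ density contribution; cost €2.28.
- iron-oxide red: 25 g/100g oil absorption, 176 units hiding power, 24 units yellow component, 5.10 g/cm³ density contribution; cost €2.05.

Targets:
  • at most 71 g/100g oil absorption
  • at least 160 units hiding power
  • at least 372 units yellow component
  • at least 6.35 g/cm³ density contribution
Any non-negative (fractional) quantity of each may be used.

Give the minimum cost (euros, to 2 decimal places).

€3.89

Let x1 = kg of iron-oxide yellow, x2 = kg of iron-oxide red.
Minimise 2.28x1 + 2.05x2 subject to:
  37x1 + 25x2 ≤ 71   (oil absorption)
  116x1 + 176x2 ≥ 160   (hiding power)
  218x1 + 24x2 ≥ 372   (yellow component)
  4x1 + 5.1x2 ≥ 6.35   (density contribution)
  x1, x2 ≥ 0.
The cheapest feasible vertex uses only iron-oxide yellow; iron-oxide red is not used. There the yellow component constraint is tight.
Solving gives x1 = 1.706.
Hence cost = 2.28·1.706 = €3.8897.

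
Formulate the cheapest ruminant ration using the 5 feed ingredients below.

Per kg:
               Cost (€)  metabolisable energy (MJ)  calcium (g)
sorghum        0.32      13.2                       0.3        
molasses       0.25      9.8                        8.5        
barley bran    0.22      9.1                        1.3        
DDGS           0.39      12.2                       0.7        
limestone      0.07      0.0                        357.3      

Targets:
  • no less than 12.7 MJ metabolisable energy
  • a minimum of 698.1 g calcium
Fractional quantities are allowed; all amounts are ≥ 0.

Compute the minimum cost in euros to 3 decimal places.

€0.443

Set it up as a linear program. Let x1 = kg of sorghum, x2 = kg of molasses, x3 = kg of barley bran, x4 = kg of DDGS, x5 = kg of limestone.
Minimize 0.32x1 + 0.25x2 + 0.22x3 + 0.39x4 + 0.07x5 subject to:
  13.2x1 + 9.8x2 + 9.1x3 + 12.2x4 ≥ 12.7   (metabolisable energy)
  0.3x1 + 8.5x2 + 1.3x3 + 0.7x4 + 357.3x5 ≥ 698.1   (calcium)
  x1, x2, x3, x4, x5 ≥ 0.
The minimum-cost mix takes nothing from sorghum, molasses, DDGS — only barley bran, limestone. The metabolisable energy and calcium requirements are met with equality.
That vertex is x3 = 1.3956, x5 = 1.9487.
Hence cost = 0.22·1.3956 + 0.07·1.9487 = €0.44344.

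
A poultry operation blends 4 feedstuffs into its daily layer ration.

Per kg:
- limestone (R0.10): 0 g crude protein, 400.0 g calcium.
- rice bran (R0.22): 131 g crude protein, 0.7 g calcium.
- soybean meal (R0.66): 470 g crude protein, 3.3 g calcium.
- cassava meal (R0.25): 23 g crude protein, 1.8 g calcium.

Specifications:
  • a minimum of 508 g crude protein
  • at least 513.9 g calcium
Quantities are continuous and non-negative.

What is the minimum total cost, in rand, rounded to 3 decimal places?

Set it up as a linear program. Let x1 = kg of limestone, x2 = kg of rice bran, x3 = kg of soybean meal, x4 = kg of cassava meal.
min 0.1x1 + 0.22x2 + 0.66x3 + 0.25x4 s.t.:
  131x2 + 470x3 + 23x4 ≥ 508   (crude protein)
  400x1 + 0.7x2 + 3.3x3 + 1.8x4 ≥ 513.9   (calcium)
  x1, x2, x3, x4 ≥ 0.
At the optimum only limestone, soybean meal are positive (rice bran, cassava meal = 0). Binding constraints: crude protein and calcium.
So limestone = 1.276 kg, soybean meal = 1.081 kg.
Hence cost = 0.1·1.276 + 0.66·1.081 = R0.84106.

R0.841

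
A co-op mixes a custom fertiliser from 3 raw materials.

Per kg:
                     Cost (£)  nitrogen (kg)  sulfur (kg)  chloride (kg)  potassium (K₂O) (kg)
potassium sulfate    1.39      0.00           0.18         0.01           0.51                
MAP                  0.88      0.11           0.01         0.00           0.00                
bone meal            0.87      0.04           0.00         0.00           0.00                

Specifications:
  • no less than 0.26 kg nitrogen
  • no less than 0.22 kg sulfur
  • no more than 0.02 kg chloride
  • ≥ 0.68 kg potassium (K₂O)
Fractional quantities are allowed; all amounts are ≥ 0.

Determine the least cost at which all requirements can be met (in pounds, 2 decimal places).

£3.93

This is a linear program. Let x1 = kg of potassium sulfate, x2 = kg of MAP, x3 = kg of bone meal.
Minimise 1.39x1 + 0.88x2 + 0.87x3 subject to:
  0.11x2 + 0.04x3 ≥ 0.26   (nitrogen)
  0.18x1 + 0.01x2 ≥ 0.22   (sulfur)
  0.01x1 ≤ 0.02   (chloride)
  0.51x1 ≥ 0.68   (potassium (K₂O))
  x1, x2, x3 ≥ 0.
The optimal basis is {potassium sulfate, MAP}; bone meal drops out. There the nitrogen and potassium (K₂O) constraints are tight.
That vertex is x1 = 1.333, x2 = 2.364.
Total cost: 1.39·1.333 + 0.88·2.364 = 3.9332.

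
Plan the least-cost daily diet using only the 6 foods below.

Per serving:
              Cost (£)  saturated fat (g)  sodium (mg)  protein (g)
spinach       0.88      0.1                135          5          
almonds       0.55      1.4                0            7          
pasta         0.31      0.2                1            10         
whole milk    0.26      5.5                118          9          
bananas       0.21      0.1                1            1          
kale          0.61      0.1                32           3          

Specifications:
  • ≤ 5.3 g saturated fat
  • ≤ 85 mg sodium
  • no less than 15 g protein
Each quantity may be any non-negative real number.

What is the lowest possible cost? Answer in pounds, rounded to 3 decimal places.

£0.451

Let x1 = servings of spinach, x2 = servings of almonds, x3 = servings of pasta, x4 = servings of whole milk, x5 = servings of bananas, x6 = servings of kale.
min 0.88x1 + 0.55x2 + 0.31x3 + 0.26x4 + 0.21x5 + 0.61x6 subject to:
  0.1x1 + 1.4x2 + 0.2x3 + 5.5x4 + 0.1x5 + 0.1x6 ≤ 5.3   (saturated fat)
  135x1 + 1x3 + 118x4 + 1x5 + 32x6 ≤ 85   (sodium)
  5x1 + 7x2 + 10x3 + 9x4 + 1x5 + 3x6 ≥ 15   (protein)
  x1, x2, x3, x4, x5, x6 ≥ 0.
The optimal basis is {pasta, whole milk}; spinach, almonds, bananas, kale drop out. Binding constraints: sodium and protein.
Solving gives x3 = 0.8582, x4 = 0.7131.
Cost = 0.31·0.8582 + 0.26·0.7131 = 0.45145.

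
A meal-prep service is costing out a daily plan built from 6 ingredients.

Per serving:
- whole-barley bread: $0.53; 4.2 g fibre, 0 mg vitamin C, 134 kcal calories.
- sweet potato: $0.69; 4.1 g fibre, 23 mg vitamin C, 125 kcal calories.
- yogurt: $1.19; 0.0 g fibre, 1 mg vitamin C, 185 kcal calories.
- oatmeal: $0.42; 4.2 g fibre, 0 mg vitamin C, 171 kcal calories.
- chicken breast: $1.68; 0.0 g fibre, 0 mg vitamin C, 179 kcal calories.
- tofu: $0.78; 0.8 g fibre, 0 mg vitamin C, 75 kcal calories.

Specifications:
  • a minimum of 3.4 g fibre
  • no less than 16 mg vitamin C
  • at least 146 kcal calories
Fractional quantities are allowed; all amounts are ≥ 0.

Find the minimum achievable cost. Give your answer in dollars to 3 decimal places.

$0.625

Let x1 = servings of whole-barley bread, x2 = servings of sweet potato, x3 = servings of yogurt, x4 = servings of oatmeal, x5 = servings of chicken breast, x6 = servings of tofu.
Minimize 0.53x1 + 0.69x2 + 1.19x3 + 0.42x4 + 1.68x5 + 0.78x6 subject to:
  4.2x1 + 4.1x2 + 4.2x4 + 0.8x6 ≥ 3.4   (fibre)
  23x2 + 1x3 ≥ 16   (vitamin C)
  134x1 + 125x2 + 185x3 + 171x4 + 179x5 + 75x6 ≥ 146   (calories)
  x1, x2, x3, x4, x5, x6 ≥ 0.
At the optimum only sweet potato, oatmeal are positive (whole-barley bread, yogurt, chicken breast, tofu = 0). Binding constraints: vitamin C and calories.
Solving gives x2 = 0.6957, x4 = 0.3453.
Total cost: 0.69·0.6957 + 0.42·0.3453 = 0.62506.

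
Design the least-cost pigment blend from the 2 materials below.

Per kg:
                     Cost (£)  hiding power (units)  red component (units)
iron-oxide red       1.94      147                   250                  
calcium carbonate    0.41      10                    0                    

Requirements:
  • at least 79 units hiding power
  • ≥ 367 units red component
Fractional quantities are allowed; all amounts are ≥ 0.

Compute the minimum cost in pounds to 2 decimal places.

£2.85

This is a linear program. Let x1 = kg of iron-oxide red, x2 = kg of calcium carbonate.
min 1.94x1 + 0.41x2 subject to:
  147x1 + 10x2 ≥ 79   (hiding power)
  250x1 ≥ 367   (red component)
  x1, x2 ≥ 0.
At the optimum only iron-oxide red is positive (calcium carbonate = 0). There the red component constraint is tight.
Optimal quantities: iron-oxide red = 1.468 kg.
Hence cost = 1.94·1.468 = £2.8479.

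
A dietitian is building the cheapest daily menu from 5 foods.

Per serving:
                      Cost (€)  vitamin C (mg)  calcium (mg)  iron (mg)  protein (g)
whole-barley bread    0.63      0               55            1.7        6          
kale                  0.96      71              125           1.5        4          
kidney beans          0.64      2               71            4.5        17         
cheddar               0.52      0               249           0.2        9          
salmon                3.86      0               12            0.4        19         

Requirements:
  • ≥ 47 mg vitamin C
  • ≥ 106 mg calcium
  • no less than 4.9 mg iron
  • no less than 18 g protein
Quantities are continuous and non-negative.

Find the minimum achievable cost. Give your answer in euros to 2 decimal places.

€1.19

This is a linear program. Let x1 = servings of whole-barley bread, x2 = servings of kale, x3 = servings of kidney beans, x4 = servings of cheddar, x5 = servings of salmon.
min 0.63x1 + 0.96x2 + 0.64x3 + 0.52x4 + 3.86x5 with:
  71x2 + 2x3 ≥ 47   (vitamin C)
  55x1 + 125x2 + 71x3 + 249x4 + 12x5 ≥ 106   (calcium)
  1.7x1 + 1.5x2 + 4.5x3 + 0.2x4 + 0.4x5 ≥ 4.9   (iron)
  6x1 + 4x2 + 17x3 + 9x4 + 19x5 ≥ 18   (protein)
  x1, x2, x3, x4, x5 ≥ 0.
At the optimum only kale, kidney beans are positive (whole-barley bread, cheddar, salmon = 0). There the vitamin C and protein constraints are tight.
Optimal quantities: kale = 0.6364 servings, kidney beans = 0.9091 servings.
Cost = 0.96·0.6364 + 0.64·0.9091 = 1.1928.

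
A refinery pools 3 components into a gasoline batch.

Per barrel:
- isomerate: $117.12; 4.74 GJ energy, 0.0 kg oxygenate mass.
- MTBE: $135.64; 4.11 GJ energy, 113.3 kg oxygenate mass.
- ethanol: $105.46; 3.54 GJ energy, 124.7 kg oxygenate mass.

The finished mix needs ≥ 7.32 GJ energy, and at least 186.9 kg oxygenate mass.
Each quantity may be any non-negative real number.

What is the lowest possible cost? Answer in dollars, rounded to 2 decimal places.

Set it up as a linear program. Let x1 = barrels of isomerate, x2 = barrels of MTBE, x3 = barrels of ethanol.
Minimise 117.12x1 + 135.64x2 + 105.46x3 s.t.:
  4.74x1 + 4.11x2 + 3.54x3 ≥ 7.32   (energy)
  113.3x2 + 124.7x3 ≥ 186.9   (oxygenate mass)
  x1, x2, x3 ≥ 0.
The minimum-cost mix takes nothing from MTBE — only isomerate, ethanol. There the energy and oxygenate mass constraints are tight.
Solving gives x1 = 0.42495, x3 = 1.4988.
Objective = 117.12·0.42495 + 105.46·1.4988 = 207.8336.

$207.83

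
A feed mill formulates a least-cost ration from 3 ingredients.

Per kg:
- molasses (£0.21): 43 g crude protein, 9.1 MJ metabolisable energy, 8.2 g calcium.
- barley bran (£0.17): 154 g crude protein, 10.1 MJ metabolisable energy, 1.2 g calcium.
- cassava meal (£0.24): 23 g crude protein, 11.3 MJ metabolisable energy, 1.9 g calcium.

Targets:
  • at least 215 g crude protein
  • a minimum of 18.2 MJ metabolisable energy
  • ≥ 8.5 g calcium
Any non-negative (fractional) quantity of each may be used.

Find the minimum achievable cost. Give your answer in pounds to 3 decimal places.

£0.378

Let x1 = kg of molasses, x2 = kg of barley bran, x3 = kg of cassava meal.
Minimise 0.21x1 + 0.17x2 + 0.24x3 with:
  43x1 + 154x2 + 23x3 ≥ 215   (crude protein)
  9.1x1 + 10.1x2 + 11.3x3 ≥ 18.2   (metabolisable energy)
  8.2x1 + 1.2x2 + 1.9x3 ≥ 8.5   (calcium)
  x1, x2, x3 ≥ 0.
The optimal basis is {molasses, barley bran}; cassava meal drops out. There the crude protein and calcium constraints are tight.
So molasses = 0.8677 kg, barley bran = 1.154 kg.
Total cost: 0.21·0.8677 + 0.17·1.154 = 0.37840.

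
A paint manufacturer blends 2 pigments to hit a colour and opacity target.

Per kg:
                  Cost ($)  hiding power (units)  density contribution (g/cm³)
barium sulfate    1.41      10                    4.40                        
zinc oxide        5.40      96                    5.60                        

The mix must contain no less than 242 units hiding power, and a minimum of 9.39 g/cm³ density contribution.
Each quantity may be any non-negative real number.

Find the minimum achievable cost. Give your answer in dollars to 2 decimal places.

Let x1 = kg of barium sulfate, x2 = kg of zinc oxide.
min 1.41x1 + 5.4x2 subject to:
  10x1 + 96x2 ≥ 242   (hiding power)
  4.4x1 + 5.6x2 ≥ 9.39   (density contribution)
  x1, x2 ≥ 0.
The optimal basis is {zinc oxide}; barium sulfate drops out. There the hiding power constraint is tight.
So zinc oxide = 2.521 kg.
Cost = 5.4·2.521 = 13.6134.

$13.61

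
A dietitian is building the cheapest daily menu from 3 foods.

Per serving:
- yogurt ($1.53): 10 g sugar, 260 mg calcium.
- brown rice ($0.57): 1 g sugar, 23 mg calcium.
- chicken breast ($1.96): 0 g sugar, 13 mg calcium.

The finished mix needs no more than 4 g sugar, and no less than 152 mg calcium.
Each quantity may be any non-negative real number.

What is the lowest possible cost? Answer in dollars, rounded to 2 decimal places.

$7.85

Treat it as an LP. Let x1 = servings of yogurt, x2 = servings of brown rice, x3 = servings of chicken breast.
Minimize 1.53x1 + 0.57x2 + 1.96x3 subject to:
  10x1 + 1x2 ≤ 4   (sugar)
  260x1 + 23x2 + 13x3 ≥ 152   (calcium)
  x1, x2, x3 ≥ 0.
The optimal basis is {yogurt, chicken breast}; brown rice drops out. The sugar and calcium requirements are met with equality.
That vertex is x1 = 0.4, x3 = 3.692.
Hence cost = 1.53·0.4 + 1.96·3.692 = $7.8483.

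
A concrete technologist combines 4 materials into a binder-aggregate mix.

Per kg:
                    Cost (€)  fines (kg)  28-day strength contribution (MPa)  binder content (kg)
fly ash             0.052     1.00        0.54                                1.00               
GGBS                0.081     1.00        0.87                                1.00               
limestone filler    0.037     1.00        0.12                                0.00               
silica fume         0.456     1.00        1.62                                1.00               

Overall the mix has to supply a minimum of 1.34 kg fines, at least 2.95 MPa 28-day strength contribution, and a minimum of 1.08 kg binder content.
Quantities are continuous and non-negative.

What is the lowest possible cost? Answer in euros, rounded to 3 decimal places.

Set it up as a linear program. Let x1 = kg of fly ash, x2 = kg of GGBS, x3 = kg of limestone filler, x4 = kg of silica fume.
Minimise 0.052x1 + 0.081x2 + 0.037x3 + 0.456x4 s.t.:
  1x1 + 1x2 + 1x3 + 1x4 ≥ 1.34   (fines)
  0.54x1 + 0.87x2 + 0.12x3 + 1.62x4 ≥ 2.95   (28-day strength contribution)
  1x1 + 1x2 + 1x4 ≥ 1.08   (binder content)
  x1, x2, x3, x4 ≥ 0.
The minimum-cost mix takes nothing from fly ash, limestone filler, silica fume — only GGBS. The 28-day strength contribution requirement is met with equality.
Optimal quantities: GGBS = 3.391 kg.
Total cost: 0.081·3.391 = 0.27467.

€0.275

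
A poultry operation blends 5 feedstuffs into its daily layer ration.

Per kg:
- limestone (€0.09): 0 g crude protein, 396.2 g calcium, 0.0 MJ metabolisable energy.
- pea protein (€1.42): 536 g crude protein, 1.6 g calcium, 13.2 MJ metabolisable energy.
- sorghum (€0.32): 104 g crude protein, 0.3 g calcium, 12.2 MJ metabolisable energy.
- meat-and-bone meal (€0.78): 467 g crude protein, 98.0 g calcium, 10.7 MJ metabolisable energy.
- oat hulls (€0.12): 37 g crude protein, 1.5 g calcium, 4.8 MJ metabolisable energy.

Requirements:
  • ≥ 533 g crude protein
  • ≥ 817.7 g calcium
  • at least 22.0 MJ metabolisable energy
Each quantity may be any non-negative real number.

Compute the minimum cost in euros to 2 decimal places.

This is a linear program. Let x1 = kg of limestone, x2 = kg of pea protein, x3 = kg of sorghum, x4 = kg of meat-and-bone meal, x5 = kg of oat hulls.
Minimize 0.09x1 + 1.42x2 + 0.32x3 + 0.78x4 + 0.12x5 s.t.:
  536x2 + 104x3 + 467x4 + 37x5 ≥ 533   (crude protein)
  396.2x1 + 1.6x2 + 0.3x3 + 98x4 + 1.5x5 ≥ 817.7   (calcium)
  13.2x2 + 12.2x3 + 10.7x4 + 4.8x5 ≥ 22   (metabolisable energy)
  x1, x2, x3, x4, x5 ≥ 0.
The cheapest feasible vertex uses only limestone, meat-and-bone meal, oat hulls; pea protein, sorghum are not used. The crude protein, calcium, metabolisable energy requirements are met with equality.
So limestone = 1.821 kg, meat-and-bone meal = 0.9451 kg, oat hulls = 2.477 kg.
Hence cost = 0.09·1.821 + 0.78·0.9451 + 0.12·2.477 = €1.1983.

€1.20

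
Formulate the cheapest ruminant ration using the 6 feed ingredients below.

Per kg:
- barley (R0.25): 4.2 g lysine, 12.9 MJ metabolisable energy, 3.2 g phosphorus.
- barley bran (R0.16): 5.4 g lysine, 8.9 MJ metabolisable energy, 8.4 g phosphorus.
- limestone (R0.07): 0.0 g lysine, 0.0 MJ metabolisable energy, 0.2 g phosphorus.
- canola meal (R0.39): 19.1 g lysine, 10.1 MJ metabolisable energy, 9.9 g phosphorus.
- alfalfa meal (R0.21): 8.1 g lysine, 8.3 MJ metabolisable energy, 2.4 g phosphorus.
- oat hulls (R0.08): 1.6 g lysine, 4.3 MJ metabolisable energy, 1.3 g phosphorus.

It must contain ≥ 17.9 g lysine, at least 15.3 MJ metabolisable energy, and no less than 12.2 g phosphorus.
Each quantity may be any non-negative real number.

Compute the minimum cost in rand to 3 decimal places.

R0.414

Set it up as a linear program. Let x1 = kg of barley, x2 = kg of barley bran, x3 = kg of limestone, x4 = kg of canola meal, x5 = kg of alfalfa meal, x6 = kg of oat hulls.
Minimise 0.25x1 + 0.16x2 + 0.07x3 + 0.39x4 + 0.21x5 + 0.08x6 s.t.:
  4.2x1 + 5.4x2 + 19.1x4 + 8.1x5 + 1.6x6 ≥ 17.9   (lysine)
  12.9x1 + 8.9x2 + 10.1x4 + 8.3x5 + 4.3x6 ≥ 15.3   (metabolisable energy)
  3.2x1 + 8.4x2 + 0.2x3 + 9.9x4 + 2.4x5 + 1.3x6 ≥ 12.2   (phosphorus)
  x1, x2, x3, x4, x5, x6 ≥ 0.
At the optimum only barley bran, canola meal are positive (barley, limestone, alfalfa meal, oat hulls = 0). Binding constraints: lysine and metabolisable energy.
Solving gives x2 = 0.9653, x4 = 0.6643.
Hence cost = 0.16·0.9653 + 0.39·0.6643 = R0.41353.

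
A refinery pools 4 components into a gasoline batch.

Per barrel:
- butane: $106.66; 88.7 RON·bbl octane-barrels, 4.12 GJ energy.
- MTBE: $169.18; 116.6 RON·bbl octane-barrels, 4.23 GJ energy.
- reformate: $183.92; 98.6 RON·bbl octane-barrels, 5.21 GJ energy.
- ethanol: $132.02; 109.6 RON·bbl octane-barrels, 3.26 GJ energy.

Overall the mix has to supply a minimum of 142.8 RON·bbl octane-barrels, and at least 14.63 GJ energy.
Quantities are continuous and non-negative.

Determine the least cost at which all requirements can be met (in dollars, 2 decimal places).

Treat it as an LP. Let x1 = barrels of butane, x2 = barrels of MTBE, x3 = barrels of reformate, x4 = barrels of ethanol.
Minimise 106.66x1 + 169.18x2 + 183.92x3 + 132.02x4 subject to:
  88.7x1 + 116.6x2 + 98.6x3 + 109.6x4 ≥ 142.8   (octane-barrels)
  4.12x1 + 4.23x2 + 5.21x3 + 3.26x4 ≥ 14.63   (energy)
  x1, x2, x3, x4 ≥ 0.
The minimum-cost mix takes nothing from MTBE, reformate, ethanol — only butane. There the energy constraint is tight.
So butane = 3.551 barrels.
Objective = 106.66·3.551 = 378.7497.

$378.75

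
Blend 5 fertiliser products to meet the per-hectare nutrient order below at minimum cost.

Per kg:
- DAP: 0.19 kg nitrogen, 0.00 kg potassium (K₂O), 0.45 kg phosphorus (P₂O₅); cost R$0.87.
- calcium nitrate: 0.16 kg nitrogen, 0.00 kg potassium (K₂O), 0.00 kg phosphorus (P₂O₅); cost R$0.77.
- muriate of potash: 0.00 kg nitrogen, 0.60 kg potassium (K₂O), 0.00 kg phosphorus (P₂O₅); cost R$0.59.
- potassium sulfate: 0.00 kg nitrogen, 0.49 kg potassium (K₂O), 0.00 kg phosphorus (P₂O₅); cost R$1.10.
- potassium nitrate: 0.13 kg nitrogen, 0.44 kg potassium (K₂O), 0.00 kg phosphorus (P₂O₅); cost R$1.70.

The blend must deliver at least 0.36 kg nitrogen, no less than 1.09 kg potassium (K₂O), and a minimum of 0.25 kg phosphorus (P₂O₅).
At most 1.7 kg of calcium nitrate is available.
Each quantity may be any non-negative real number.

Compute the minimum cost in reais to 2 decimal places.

R$2.72

Let x1 = kg of DAP, x2 = kg of calcium nitrate, x3 = kg of muriate of potash, x4 = kg of potassium sulfate, x5 = kg of potassium nitrate.
Minimize 0.87x1 + 0.77x2 + 0.59x3 + 1.1x4 + 1.7x5 with:
  0.19x1 + 0.16x2 + 0.13x5 ≥ 0.36   (nitrogen)
  0.6x3 + 0.49x4 + 0.44x5 ≥ 1.09   (potassium (K₂O))
  0.45x1 ≥ 0.25   (phosphorus (P₂O₅))
  x2 ≤ 1.7
  x1, x2, x3, x4, x5 ≥ 0.
The optimal basis is {DAP, muriate of potash}; calcium nitrate, potassium sulfate, potassium nitrate drop out. There the nitrogen and potassium (K₂O) constraints are tight.
Solving gives x1 = 1.895, x3 = 1.817.
Hence cost = 0.87·1.895 + 0.59·1.817 = R$2.7207.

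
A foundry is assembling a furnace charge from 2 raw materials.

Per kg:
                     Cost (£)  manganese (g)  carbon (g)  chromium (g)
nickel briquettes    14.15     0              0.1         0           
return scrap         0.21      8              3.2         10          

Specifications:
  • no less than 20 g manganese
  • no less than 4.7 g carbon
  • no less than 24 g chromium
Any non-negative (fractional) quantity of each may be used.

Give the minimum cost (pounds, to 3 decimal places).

£0.525

This is a linear program. Let x1 = kg of nickel briquettes, x2 = kg of return scrap.
Minimize 14.15x1 + 0.21x2 s.t.:
  8x2 ≥ 20   (manganese)
  0.1x1 + 3.2x2 ≥ 4.7   (carbon)
  10x2 ≥ 24   (chromium)
  x1, x2 ≥ 0.
The optimal basis is {return scrap}; nickel briquettes drops out. Binding constraint: manganese.
Optimal quantities: return scrap = 2.5 kg.
Objective = 0.21·2.5 = 0.52500.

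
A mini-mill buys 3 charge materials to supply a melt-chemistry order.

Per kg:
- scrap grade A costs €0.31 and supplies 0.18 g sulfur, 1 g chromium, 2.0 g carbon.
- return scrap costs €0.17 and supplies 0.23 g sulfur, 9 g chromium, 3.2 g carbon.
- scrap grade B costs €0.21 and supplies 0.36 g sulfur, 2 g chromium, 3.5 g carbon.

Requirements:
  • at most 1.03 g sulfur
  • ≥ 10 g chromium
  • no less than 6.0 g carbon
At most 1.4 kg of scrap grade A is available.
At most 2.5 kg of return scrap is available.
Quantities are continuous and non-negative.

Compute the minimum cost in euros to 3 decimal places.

This is a linear program. Let x1 = kg of scrap grade A, x2 = kg of return scrap, x3 = kg of scrap grade B.
Minimize 0.31x1 + 0.17x2 + 0.21x3 s.t.:
  0.18x1 + 0.23x2 + 0.36x3 ≤ 1.03   (sulfur)
  1x1 + 9x2 + 2x3 ≥ 10   (chromium)
  2x1 + 3.2x2 + 3.5x3 ≥ 6   (carbon)
  x1 ≤ 1.4
  x2 ≤ 2.5
  x1, x2, x3 ≥ 0.
The optimal basis is {return scrap}; scrap grade A, scrap grade B drop out. Binding constraint: carbon.
Solving gives x2 = 1.875.
Objective = 0.17·1.875 = 0.31875.

€0.319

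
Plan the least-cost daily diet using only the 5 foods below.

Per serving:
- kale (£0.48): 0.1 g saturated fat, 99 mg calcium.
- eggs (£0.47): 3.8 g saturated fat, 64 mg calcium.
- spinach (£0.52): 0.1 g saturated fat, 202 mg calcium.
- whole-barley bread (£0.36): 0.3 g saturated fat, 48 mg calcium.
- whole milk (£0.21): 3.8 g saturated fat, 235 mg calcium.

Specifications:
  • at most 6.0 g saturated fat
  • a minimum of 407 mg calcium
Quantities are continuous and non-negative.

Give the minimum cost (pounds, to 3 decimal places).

£0.426

Set it up as a linear program. Let x1 = servings of kale, x2 = servings of eggs, x3 = servings of spinach, x4 = servings of whole-barley bread, x5 = servings of whole milk.
Minimise 0.48x1 + 0.47x2 + 0.52x3 + 0.36x4 + 0.21x5 s.t.:
  0.1x1 + 3.8x2 + 0.1x3 + 0.3x4 + 3.8x5 ≤ 6   (saturated fat)
  99x1 + 64x2 + 202x3 + 48x4 + 235x5 ≥ 407   (calcium)
  x1, x2, x3, x4, x5 ≥ 0.
At the optimum only spinach, whole milk are positive (kale, eggs, whole-barley bread = 0). The saturated fat and calcium requirements are met with equality.
That vertex is x3 = 0.1836, x5 = 1.574.
Objective = 0.52·0.1836 + 0.21·1.574 = 0.42601.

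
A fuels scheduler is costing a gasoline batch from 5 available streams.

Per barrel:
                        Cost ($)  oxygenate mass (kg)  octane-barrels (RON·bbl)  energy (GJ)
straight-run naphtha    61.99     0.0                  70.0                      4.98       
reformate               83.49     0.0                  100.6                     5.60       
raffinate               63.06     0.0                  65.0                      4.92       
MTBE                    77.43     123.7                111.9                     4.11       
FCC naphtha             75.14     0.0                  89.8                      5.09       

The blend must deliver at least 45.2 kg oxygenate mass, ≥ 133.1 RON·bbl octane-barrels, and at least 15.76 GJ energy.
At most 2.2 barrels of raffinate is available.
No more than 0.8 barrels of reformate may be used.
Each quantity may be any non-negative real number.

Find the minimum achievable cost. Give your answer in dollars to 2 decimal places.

$205.78

Let x1 = barrels of straight-run naphtha, x2 = barrels of reformate, x3 = barrels of raffinate, x4 = barrels of MTBE, x5 = barrels of FCC naphtha.
Minimise 61.99x1 + 83.49x2 + 63.06x3 + 77.43x4 + 75.14x5 with:
  123.7x4 ≥ 45.2   (oxygenate mass)
  70x1 + 100.6x2 + 65x3 + 111.9x4 + 89.8x5 ≥ 133.1   (octane-barrels)
  4.98x1 + 5.6x2 + 4.92x3 + 4.11x4 + 5.09x5 ≥ 15.76   (energy)
  x3 ≤ 2.2
  x2 ≤ 0.8
  x1, x2, x3, x4, x5 ≥ 0.
The cheapest feasible vertex uses only straight-run naphtha, MTBE; reformate, raffinate, FCC naphtha are not used. There the oxygenate mass and energy constraints are tight.
Optimal quantities: straight-run naphtha = 2.8631 barrels, MTBE = 0.3654 barrels.
Objective = 61.99·2.8631 + 77.43·0.3654 = 205.7765.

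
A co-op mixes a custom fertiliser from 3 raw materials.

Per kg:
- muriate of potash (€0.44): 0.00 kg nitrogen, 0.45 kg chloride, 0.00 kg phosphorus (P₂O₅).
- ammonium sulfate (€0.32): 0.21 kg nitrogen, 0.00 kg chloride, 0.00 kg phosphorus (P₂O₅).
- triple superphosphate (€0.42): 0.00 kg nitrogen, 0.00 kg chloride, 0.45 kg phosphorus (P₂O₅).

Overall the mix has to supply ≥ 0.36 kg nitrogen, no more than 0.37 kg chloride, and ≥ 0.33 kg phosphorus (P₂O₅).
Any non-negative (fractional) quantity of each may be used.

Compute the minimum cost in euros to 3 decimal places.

€0.857

This is a linear program. Let x1 = kg of muriate of potash, x2 = kg of ammonium sulfate, x3 = kg of triple superphosphate.
Minimise 0.44x1 + 0.32x2 + 0.42x3 s.t.:
  0.21x2 ≥ 0.36   (nitrogen)
  0.45x1 ≤ 0.37   (chloride)
  0.45x3 ≥ 0.33   (phosphorus (P₂O₅))
  x1, x2, x3 ≥ 0.
The cheapest feasible vertex uses only ammonium sulfate, triple superphosphate; muriate of potash is not used. There the nitrogen and phosphorus (P₂O₅) constraints are tight.
Solving gives x2 = 1.7143, x3 = 0.73333.
Cost = 0.32·1.7143 + 0.42·0.73333 = 0.85657.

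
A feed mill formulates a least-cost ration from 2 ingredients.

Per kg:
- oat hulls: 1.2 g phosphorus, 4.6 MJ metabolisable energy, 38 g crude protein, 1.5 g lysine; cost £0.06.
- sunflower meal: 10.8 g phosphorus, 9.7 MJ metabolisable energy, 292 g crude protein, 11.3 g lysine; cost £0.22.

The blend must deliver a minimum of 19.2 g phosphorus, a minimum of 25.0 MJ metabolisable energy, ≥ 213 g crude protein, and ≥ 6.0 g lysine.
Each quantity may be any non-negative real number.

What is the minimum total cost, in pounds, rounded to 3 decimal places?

£0.469

Let x1 = kg of oat hulls, x2 = kg of sunflower meal.
Minimize 0.06x1 + 0.22x2 s.t.:
  1.2x1 + 10.8x2 ≥ 19.2   (phosphorus)
  4.6x1 + 9.7x2 ≥ 25   (metabolisable energy)
  38x1 + 292x2 ≥ 213   (crude protein)
  1.5x1 + 11.3x2 ≥ 6   (lysine)
  x1, x2 ≥ 0.
Both inputs are positive at the optimum. Binding constraints: phosphorus and metabolisable energy.
Solving gives x1 = 2.202, x2 = 1.533.
Objective = 0.06·2.202 + 0.22·1.533 = 0.46938.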